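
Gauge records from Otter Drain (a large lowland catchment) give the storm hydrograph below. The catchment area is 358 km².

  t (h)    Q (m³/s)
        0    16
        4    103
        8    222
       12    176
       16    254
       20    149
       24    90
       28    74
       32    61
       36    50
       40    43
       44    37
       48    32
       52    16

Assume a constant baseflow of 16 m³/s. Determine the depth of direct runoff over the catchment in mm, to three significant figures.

d ≈ 44.2 mm

Direct runoff: 0.0, 87.0, 206.0, 160.0, 238.0, 133.0, 74.0, 58.0, 45.0, 34.0, 27.0, 21.0, 16.0, 0.0 m³/s; ΣQ_DR = 1099 m³/s.
V = ΣQ_DR · Δt = 1099 × 14400 s = 1.583 × 10^7 m³.
Over A = 358 km², depth = V / A = 44.2 mm.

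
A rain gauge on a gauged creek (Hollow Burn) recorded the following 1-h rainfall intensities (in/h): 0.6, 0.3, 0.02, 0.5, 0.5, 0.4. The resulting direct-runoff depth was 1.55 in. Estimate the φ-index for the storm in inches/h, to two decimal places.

φ ≈ 0.15 in/h

Only the 5 blocks with intensity above φ contribute runoff: 0.6, 0.3, 0.5, 0.5, 0.4 in/h.
Σ(I−φ)·Δt = d  ⇒  (0.6+0.3+0.5+0.5+0.4 − 5φ)·1 = 1.55
φ = (2.300 − 1.55/1) / 5 = 0.15 in/h.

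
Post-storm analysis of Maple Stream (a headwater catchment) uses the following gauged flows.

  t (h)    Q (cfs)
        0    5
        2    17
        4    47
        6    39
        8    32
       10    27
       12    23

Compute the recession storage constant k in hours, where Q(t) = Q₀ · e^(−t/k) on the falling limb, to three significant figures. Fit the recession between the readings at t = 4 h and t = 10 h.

k ≈ 10.8 h

On the falling limb, Q drops from 47 to 27 cfs between t = 4 h and t = 10 h (Δt = 6 h).
k = −Δt / ln(Q₂/Q₁) = −6 / ln(27/47) = 10.8 h.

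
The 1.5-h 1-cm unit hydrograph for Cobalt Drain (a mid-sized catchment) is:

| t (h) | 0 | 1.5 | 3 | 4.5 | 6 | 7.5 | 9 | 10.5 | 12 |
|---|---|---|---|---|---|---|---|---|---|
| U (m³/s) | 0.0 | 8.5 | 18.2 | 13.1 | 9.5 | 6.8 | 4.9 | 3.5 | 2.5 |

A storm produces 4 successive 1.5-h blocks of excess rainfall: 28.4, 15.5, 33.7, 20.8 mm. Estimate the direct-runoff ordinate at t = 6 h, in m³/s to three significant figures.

By discrete convolution, Q_j = Σ (P_i / 10 mm) · U_{j−i}.
At t = 6 h (j=4): Q = (28.4/10)·9.5 + (15.5/10)·13.1 + (33.7/10)·18.2 + (20.8/10)·8.5 = 126 m³/s.

Q ≈ 126 m³/s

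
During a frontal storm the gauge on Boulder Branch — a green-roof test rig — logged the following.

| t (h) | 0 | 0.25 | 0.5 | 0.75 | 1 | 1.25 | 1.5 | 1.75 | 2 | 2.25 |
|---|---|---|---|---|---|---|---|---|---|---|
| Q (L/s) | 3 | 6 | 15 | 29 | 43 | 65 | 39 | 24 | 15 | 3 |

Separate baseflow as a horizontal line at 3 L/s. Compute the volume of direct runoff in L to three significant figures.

V ≈ 1.91 × 10^5 L

Direct-runoff ordinates (Q − Q_b): 0.0, 3.0, 12.0, 26.0, 40.0, 62.0, 36.0, 21.0, 12.0, 0.0 L/s.
ΣQ_DR = 212.0 L/s.
With Δt = 0.25 h = 900 s, V = ΣQ_DR · Δt = 212.0 × 900 = 1.91 × 10^5 L.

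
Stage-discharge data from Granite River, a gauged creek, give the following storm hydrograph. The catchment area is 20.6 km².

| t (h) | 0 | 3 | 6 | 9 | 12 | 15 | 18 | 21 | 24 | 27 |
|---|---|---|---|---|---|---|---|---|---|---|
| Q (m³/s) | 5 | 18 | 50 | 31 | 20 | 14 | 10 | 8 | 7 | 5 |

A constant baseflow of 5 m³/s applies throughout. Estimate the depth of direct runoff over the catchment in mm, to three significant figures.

Direct runoff: 0.0, 13.0, 45.0, 26.0, 15.0, 9.0, 5.0, 3.0, 2.0, 0.0 m³/s; ΣQ_DR = 118.0 m³/s.
V = ΣQ_DR · Δt = 118.0 × 10800 s = 1.274 × 10^6 m³.
Over A = 20.6 km², depth = V / A = 61.9 mm.

d ≈ 61.9 mm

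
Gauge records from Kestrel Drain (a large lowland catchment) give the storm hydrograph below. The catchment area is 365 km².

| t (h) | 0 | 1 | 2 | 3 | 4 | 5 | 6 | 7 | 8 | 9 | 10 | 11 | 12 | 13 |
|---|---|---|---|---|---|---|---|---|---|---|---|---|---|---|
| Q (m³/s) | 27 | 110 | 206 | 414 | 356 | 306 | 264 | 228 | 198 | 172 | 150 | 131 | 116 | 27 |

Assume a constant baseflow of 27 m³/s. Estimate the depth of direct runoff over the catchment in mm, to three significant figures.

d ≈ 23.0 mm

Direct runoff: 0.0, 83.0, 179.0, 387.0, 329.0, 279.0, 237.0, 201.0, 171.0, 145.0, 123.0, 104.0, 89.0, 0.0 m³/s; ΣQ_DR = 2327 m³/s.
V = ΣQ_DR · Δt = 2327 × 3600 s = 8.377 × 10^6 m³.
Over A = 365 km², depth = V / A = 23.0 mm.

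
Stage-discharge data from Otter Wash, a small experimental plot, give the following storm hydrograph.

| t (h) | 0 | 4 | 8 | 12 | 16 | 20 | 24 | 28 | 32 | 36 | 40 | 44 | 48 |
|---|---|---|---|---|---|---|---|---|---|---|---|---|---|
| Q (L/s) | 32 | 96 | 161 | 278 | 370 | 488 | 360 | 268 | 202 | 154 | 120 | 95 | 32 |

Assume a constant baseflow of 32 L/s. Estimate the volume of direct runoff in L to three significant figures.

V ≈ 3.23 × 10^7 L

Direct-runoff ordinates (Q − Q_b): 0.0, 64.0, 129.0, 246.0, 338.0, 456.0, 328.0, 236.0, 170.0, 122.0, 88.0, 63.0, 0.0 L/s.
ΣQ_DR = 2240 L/s.
With Δt = 4 h = 14400 s, V = ΣQ_DR · Δt = 2240 × 14400 = 3.23 × 10^7 L.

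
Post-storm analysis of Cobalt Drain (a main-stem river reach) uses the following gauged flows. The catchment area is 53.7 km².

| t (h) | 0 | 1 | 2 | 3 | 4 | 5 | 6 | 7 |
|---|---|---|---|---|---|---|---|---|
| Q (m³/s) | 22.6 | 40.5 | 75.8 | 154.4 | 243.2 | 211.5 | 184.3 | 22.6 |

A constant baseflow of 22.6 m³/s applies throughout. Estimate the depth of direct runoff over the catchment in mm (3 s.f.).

Direct runoff: 0.0, 17.9, 53.2, 131.8, 220.6, 188.9, 161.7, 0.0 m³/s; ΣQ_DR = 774.1 m³/s.
V = ΣQ_DR · Δt = 774.1 × 3600 s = 2.787 × 10^6 m³.
Over A = 53.7 km², depth = V / A = 51.9 mm.

d ≈ 51.9 mm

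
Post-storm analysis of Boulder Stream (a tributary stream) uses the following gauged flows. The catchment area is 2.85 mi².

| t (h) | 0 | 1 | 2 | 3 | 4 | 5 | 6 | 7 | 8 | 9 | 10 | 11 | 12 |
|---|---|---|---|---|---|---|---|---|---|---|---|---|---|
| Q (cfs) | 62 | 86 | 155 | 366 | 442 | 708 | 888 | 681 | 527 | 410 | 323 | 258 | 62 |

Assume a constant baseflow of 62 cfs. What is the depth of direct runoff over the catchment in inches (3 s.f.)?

Direct runoff: 0.0, 24.0, 93.0, 304.0, 380.0, 646.0, 826.0, 619.0, 465.0, 348.0, 261.0, 196.0, 0.0 cfs; ΣQ_DR = 4162 cfs.
V = ΣQ_DR · Δt = 4162 × 3600 s = 1.498 × 10^7 ft³.
Over A = 2.85 mi², depth = V / A = 2.26 in.

d ≈ 2.26 in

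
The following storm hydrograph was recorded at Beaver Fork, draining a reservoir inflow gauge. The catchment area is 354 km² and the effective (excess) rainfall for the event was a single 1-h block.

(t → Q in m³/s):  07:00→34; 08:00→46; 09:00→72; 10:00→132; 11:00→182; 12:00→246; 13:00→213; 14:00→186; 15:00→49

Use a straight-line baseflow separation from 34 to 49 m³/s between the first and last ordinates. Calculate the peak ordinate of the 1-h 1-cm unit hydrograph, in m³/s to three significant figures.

Direct runoff: 0.00, 10.12, 34.25, 92.38, 140.50, 202.62, 167.75, 138.88, 0.00 m³/s; ΣQ_DR = 786.5 m³/s, peak = 202.62 m³/s.
Runoff depth d = ΣQ_DR·Δt / A = 786.5 × 3600 / (354 km²) = 7.998 mm.
The 1-cm UH is the DRH scaled by (10 mm)/d, so U_p = 202.62 × 10/7.998 = 253 m³/s.

U_p ≈ 253 m³/s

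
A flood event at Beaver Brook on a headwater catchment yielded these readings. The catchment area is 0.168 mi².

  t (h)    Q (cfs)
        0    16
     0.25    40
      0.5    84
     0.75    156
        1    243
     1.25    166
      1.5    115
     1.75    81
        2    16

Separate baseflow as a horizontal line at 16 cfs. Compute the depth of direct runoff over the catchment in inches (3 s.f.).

Direct runoff: 0.0, 24.0, 68.0, 140.0, 227.0, 150.0, 99.0, 65.0, 0.0 cfs; ΣQ_DR = 773.0 cfs.
V = ΣQ_DR · Δt = 773.0 × 900 s = 6.957 × 10^5 ft³.
Over A = 0.168 mi², depth = V / A = 1.78 in.

d ≈ 1.78 in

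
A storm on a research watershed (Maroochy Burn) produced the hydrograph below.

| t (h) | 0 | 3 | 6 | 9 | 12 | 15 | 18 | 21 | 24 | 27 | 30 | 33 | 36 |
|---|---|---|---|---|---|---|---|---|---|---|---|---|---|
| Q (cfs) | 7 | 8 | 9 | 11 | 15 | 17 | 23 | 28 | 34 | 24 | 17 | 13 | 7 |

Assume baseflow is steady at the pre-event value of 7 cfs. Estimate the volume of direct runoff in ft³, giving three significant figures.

V ≈ 1.32 × 10^6 ft³

Direct-runoff ordinates (Q − Q_b): 0.0, 1.0, 2.0, 4.0, 8.0, 10.0, 16.0, 21.0, 27.0, 17.0, 10.0, 6.0, 0.0 cfs.
ΣQ_DR = 122.0 cfs.
With Δt = 3 h = 10800 s, V = ΣQ_DR · Δt = 122.0 × 10800 = 1.32 × 10^6 ft³.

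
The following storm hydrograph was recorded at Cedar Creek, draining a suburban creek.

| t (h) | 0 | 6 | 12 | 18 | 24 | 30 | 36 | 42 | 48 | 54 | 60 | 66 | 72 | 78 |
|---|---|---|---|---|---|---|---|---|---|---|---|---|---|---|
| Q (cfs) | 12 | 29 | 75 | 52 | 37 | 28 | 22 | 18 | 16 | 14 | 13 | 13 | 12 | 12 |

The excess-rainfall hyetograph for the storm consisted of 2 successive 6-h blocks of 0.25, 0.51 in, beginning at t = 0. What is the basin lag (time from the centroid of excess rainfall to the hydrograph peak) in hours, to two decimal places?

t_L ≈ 4.97 h

Centroid of excess rainfall: t_c = Σ P_i·t̄_i / ΣP_i = 7.0263 h (block centres at 3, 9 h).
Hydrograph peak occurs at t = 12 h, so basin lag t_L = 12 − 7.0263 = 4.97 h.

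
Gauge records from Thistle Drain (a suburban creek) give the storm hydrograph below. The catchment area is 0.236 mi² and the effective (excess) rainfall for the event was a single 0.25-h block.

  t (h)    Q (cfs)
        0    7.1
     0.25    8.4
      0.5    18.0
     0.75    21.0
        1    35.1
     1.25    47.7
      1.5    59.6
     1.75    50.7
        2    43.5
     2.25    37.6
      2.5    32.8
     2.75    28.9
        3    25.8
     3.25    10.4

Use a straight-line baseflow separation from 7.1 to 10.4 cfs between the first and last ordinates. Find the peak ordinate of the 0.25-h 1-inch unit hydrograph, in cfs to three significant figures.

U_p ≈ 102 cfs

Direct runoff: 0.00, 1.05, 10.39, 13.14, 26.98, 39.33, 50.98, 41.82, 34.37, 28.22, 23.16, 19.01, 15.65, 0.00 cfs; ΣQ_DR = 304.1 cfs, peak = 50.98 cfs.
Runoff depth d = ΣQ_DR·Δt / A = 304.1 × 900 / (0.236 mi²) = 0.4992 in.
The 1-inch UH is the DRH scaled by (1 in)/d, so U_p = 50.98 × 1/0.4992 = 102 cfs.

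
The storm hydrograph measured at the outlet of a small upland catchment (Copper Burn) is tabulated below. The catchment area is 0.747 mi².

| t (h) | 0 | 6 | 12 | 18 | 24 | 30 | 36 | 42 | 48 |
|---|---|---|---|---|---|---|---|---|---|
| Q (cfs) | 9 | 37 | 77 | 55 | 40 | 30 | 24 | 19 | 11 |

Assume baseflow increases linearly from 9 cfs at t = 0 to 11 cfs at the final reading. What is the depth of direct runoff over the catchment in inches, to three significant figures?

d ≈ 2.64 in

Direct runoff: 0.00, 27.75, 67.50, 45.25, 30.00, 19.75, 13.50, 8.25, 0.00 cfs; ΣQ_DR = 212.0 cfs.
V = ΣQ_DR · Δt = 212.0 × 21600 s = 4.579 × 10^6 ft³.
Over A = 0.747 mi², depth = V / A = 2.64 in.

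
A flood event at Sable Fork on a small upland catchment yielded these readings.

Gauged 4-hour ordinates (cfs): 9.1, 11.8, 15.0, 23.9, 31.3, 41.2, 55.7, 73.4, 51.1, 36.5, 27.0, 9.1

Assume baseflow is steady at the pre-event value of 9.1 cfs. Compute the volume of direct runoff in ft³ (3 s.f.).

V ≈ 3.97 × 10^6 ft³

Direct-runoff ordinates (Q − Q_b): 0.0, 2.7, 5.9, 14.8, 22.2, 32.1, 46.6, 64.3, 42.0, 27.4, 17.9, 0.0 cfs.
ΣQ_DR = 275.9 cfs.
With Δt = 4 h = 14400 s, V = ΣQ_DR · Δt = 275.9 × 14400 = 3.97 × 10^6 ft³.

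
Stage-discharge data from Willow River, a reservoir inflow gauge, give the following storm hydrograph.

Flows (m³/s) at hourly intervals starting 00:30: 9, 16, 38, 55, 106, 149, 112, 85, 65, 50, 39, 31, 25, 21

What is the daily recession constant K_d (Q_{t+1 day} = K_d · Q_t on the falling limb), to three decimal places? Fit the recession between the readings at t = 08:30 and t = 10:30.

K_d ≈ 0.002

Between t = 08:30 and t = 10:30 the flow falls from 65 to 39 m³/s over 2×1 h = 2 h.
Per-interval ratio K = (39/65)^(1/2) = 0.7746; K_d = K^(24/1) = 0.002.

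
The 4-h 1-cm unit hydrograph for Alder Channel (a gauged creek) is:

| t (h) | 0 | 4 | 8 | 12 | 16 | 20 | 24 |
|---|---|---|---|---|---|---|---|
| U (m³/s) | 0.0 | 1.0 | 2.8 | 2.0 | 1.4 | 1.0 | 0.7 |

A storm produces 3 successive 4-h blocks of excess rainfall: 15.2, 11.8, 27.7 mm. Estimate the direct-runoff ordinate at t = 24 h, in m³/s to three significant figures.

By discrete convolution, Q_j = Σ (P_i / 10 mm) · U_{j−i}.
At t = 24 h (j=6): Q = (15.2/10)·0.7 + (11.8/10)·1.0 + (27.7/10)·1.4 = 6.12 m³/s.

Q ≈ 6.12 m³/s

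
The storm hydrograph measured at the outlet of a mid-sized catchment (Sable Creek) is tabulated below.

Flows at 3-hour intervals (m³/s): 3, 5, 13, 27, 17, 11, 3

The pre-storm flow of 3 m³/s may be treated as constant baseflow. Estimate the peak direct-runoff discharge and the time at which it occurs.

Subtracting baseflow gives direct-runoff ordinates: 0.0, 2.0, 10.0, 24.0, 14.0, 8.0, 0.0 m³/s.
The maximum is 24.0 m³/s, occurring at the reading for t = 9 h.

Q_p = 24.0 m³/s at t = 9 h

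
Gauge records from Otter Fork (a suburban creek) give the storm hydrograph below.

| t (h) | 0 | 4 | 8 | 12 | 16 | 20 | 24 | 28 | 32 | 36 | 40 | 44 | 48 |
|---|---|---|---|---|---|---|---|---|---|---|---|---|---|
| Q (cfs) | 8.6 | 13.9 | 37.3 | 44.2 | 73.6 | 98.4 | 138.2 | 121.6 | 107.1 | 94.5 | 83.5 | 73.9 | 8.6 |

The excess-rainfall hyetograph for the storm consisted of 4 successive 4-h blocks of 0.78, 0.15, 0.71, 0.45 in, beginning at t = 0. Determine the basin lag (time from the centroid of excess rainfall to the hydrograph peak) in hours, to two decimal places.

t_L ≈ 16.41 h

Centroid of excess rainfall: t_c = Σ P_i·t̄_i / ΣP_i = 7.5885 h (block centres at 2, 6, 10, 14 h).
Hydrograph peak occurs at t = 24 h, so basin lag t_L = 24 − 7.5885 = 16.41 h.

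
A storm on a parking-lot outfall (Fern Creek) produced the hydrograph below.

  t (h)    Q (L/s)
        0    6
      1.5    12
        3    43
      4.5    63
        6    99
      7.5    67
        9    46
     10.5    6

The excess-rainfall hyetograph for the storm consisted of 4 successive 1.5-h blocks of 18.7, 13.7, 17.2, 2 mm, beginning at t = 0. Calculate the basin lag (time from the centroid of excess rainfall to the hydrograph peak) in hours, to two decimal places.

Centroid of excess rainfall: t_c = Σ P_i·t̄_i / ΣP_i = 2.3227 h (block centres at 0.75, 2.25, 3.75, 5.25 h).
Hydrograph peak occurs at t = 6 h, so basin lag t_L = 6 − 2.3227 = 3.68 h.

t_L ≈ 3.68 h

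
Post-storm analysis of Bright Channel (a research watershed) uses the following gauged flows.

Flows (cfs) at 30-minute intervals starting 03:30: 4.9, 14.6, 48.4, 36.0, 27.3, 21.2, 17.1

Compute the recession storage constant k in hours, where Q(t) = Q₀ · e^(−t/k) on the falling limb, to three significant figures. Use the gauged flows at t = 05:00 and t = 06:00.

k ≈ 1.89 h

On the falling limb, Q drops from 36.0 to 21.2 cfs between t = 05:00 and t = 06:00 (Δt = 1 h).
k = −Δt / ln(Q₂/Q₁) = −1 / ln(21.2/36.0) = 1.89 h.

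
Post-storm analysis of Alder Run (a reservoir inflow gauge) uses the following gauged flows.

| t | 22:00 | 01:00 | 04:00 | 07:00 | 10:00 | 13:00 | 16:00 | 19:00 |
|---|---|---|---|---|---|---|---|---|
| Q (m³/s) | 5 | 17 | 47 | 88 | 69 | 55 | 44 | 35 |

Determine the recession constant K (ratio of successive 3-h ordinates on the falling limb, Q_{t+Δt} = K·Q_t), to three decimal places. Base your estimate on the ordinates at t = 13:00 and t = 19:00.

K ≈ 0.798

Using the recession-limb readings at t = 13:00 and t = 19:00: Q falls from 55 to 35 m³/s over 2 intervals.
K = (Q₂/Q₁)^(1/2) = (35/55)^(1/2) = 0.798.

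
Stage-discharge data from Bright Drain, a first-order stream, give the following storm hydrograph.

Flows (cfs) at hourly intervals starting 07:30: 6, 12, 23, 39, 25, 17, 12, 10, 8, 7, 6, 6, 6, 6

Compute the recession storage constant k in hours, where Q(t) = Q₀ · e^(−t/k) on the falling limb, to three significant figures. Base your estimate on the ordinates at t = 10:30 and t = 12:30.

k ≈ 2.41 h

On the falling limb, Q drops from 39 to 17 cfs between t = 10:30 and t = 12:30 (Δt = 2 h).
k = −Δt / ln(Q₂/Q₁) = −2 / ln(17/39) = 2.41 h.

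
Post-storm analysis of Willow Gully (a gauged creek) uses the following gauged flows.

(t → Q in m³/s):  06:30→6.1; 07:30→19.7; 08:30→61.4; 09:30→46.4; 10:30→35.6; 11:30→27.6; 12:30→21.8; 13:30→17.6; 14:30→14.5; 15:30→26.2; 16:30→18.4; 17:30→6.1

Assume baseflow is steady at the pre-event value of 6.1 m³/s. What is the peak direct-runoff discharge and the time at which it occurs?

Subtracting baseflow gives direct-runoff ordinates: 0.0, 13.6, 55.3, 40.3, 29.5, 21.5, 15.7, 11.5, 8.4, 20.1, 12.3, 0.0 m³/s.
The maximum is 55.3 m³/s, occurring at the reading for t = 08:30.

Q_p = 55.3 m³/s at t = 08:30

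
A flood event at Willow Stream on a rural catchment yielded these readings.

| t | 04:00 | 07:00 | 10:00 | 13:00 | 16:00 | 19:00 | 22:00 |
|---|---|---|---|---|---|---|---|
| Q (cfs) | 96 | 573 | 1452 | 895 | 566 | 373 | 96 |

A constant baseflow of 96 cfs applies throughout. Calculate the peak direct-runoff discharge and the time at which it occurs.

Q_p = 1356.0 cfs at t = 10:00

Subtracting baseflow gives direct-runoff ordinates: 0.0, 477.0, 1356.0, 799.0, 470.0, 277.0, 0.0 cfs.
The maximum is 1356.0 cfs, occurring at the reading for t = 10:00.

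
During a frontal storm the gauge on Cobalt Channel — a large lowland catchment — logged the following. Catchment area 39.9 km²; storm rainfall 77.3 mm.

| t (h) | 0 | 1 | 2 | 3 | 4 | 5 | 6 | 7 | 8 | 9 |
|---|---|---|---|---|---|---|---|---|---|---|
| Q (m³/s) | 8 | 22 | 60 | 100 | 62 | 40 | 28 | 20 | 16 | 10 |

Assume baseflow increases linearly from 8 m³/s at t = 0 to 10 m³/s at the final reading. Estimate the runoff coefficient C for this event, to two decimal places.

ΣQ_DR = 276.0 m³/s; V = ΣQ_DR·Δt = 9.936 × 10^5 m³.
Runoff depth d = V / A = 24.90 mm.
C = d / P = 24.90 / 77.3 = 0.32.

C ≈ 0.32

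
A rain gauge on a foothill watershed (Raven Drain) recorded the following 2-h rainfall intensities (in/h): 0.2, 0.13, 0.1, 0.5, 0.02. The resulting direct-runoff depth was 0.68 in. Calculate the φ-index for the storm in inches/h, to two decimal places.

φ ≈ 0.18 in/h

Only the 2 blocks with intensity above φ contribute runoff: 0.2, 0.5 in/h.
Σ(I−φ)·Δt = d  ⇒  (0.2+0.5 − 2φ)·2 = 0.68
φ = (0.7000 − 0.68/2) / 2 = 0.18 in/h.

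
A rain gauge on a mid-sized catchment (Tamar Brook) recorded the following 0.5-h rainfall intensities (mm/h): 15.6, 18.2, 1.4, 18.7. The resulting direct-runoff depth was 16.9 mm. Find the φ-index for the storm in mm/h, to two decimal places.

φ ≈ 6.23 mm/h

Only the 3 blocks with intensity above φ contribute runoff: 15.6, 18.2, 18.7 mm/h.
Σ(I−φ)·Δt = d  ⇒  (15.6+18.2+18.7 − 3φ)·0.5 = 16.9
φ = (52.50 − 16.9/0.5) / 3 = 6.23 mm/h.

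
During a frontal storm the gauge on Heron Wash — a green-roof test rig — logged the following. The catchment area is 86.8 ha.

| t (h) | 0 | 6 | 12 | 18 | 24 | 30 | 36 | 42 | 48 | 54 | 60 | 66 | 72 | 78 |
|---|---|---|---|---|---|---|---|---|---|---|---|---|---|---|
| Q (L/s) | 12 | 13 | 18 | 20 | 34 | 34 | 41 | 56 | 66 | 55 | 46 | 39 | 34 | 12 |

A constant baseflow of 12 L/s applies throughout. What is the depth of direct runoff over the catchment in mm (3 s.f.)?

Direct runoff: 0.0, 1.0, 6.0, 8.0, 22.0, 22.0, 29.0, 44.0, 54.0, 43.0, 34.0, 27.0, 22.0, 0.0 L/s; ΣQ_DR = 312.0 L/s.
V = ΣQ_DR · Δt = 312.0 × 21600 s = 6.739 × 10^6 L.
Over A = 86.8 ha, depth = V / A = 7.76 mm.

d ≈ 7.76 mm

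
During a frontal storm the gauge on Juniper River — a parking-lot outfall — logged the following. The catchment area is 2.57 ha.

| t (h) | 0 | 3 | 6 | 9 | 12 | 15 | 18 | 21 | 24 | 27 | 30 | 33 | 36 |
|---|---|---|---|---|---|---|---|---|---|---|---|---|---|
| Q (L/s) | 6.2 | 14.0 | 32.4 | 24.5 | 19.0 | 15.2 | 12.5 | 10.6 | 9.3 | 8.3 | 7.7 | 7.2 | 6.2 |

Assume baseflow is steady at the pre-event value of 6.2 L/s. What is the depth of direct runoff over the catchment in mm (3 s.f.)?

d ≈ 38.9 mm

Direct runoff: 0.0, 7.8, 26.2, 18.3, 12.8, 9.0, 6.3, 4.4, 3.1, 2.1, 1.5, 1.0, 0.0 L/s; ΣQ_DR = 92.50 L/s.
V = ΣQ_DR · Δt = 92.50 × 10800 s = 9.990 × 10^5 L.
Over A = 2.57 ha, depth = V / A = 38.9 mm.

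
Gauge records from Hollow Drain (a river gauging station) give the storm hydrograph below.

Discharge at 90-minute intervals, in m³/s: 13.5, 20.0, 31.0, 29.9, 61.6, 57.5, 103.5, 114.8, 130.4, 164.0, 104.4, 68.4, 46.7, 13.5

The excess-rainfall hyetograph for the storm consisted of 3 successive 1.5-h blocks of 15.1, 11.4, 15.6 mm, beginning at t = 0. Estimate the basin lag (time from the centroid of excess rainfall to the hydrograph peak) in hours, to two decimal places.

Centroid of excess rainfall: t_c = Σ P_i·t̄_i / ΣP_i = 2.2678 h (block centres at 0.75, 2.25, 3.75 h).
Hydrograph peak occurs at t = 13.5 h, so basin lag t_L = 13.5 − 2.2678 = 11.23 h.

t_L ≈ 11.23 h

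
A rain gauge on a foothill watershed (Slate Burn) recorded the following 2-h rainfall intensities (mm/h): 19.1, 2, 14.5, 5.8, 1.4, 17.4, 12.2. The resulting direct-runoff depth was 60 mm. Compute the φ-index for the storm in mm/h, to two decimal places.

φ ≈ 8.30 mm/h

Only the 4 blocks with intensity above φ contribute runoff: 19.1, 14.5, 17.4, 12.2 mm/h.
Σ(I−φ)·Δt = d  ⇒  (19.1+14.5+17.4+12.2 − 4φ)·2 = 60
φ = (63.20 − 60/2) / 4 = 8.30 mm/h.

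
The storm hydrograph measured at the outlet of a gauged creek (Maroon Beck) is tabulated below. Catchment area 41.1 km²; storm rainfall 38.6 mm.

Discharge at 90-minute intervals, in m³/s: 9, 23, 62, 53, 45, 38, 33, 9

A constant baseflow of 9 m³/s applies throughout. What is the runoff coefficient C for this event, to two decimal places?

ΣQ_DR = 200.0 m³/s; V = ΣQ_DR·Δt = 1.080 × 10^6 m³.
Runoff depth d = V / A = 26.28 mm.
C = d / P = 26.28 / 38.6 = 0.68.

C ≈ 0.68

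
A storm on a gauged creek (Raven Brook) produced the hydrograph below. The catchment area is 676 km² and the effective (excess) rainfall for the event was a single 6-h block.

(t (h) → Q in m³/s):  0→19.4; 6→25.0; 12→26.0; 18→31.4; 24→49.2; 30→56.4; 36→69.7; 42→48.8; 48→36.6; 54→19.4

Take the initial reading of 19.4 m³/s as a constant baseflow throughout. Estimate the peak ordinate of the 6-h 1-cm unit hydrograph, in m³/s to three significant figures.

Direct runoff: 0.0, 5.6, 6.6, 12.0, 29.8, 37.0, 50.3, 29.4, 17.2, 0.0 m³/s; ΣQ_DR = 187.9 m³/s, peak = 50.3 m³/s.
Runoff depth d = ΣQ_DR·Δt / A = 187.9 × 21600 / (676 km²) = 6.004 mm.
The 1-cm UH is the DRH scaled by (10 mm)/d, so U_p = 50.3 × 10/6.004 = 83.8 m³/s.

U_p ≈ 83.8 m³/s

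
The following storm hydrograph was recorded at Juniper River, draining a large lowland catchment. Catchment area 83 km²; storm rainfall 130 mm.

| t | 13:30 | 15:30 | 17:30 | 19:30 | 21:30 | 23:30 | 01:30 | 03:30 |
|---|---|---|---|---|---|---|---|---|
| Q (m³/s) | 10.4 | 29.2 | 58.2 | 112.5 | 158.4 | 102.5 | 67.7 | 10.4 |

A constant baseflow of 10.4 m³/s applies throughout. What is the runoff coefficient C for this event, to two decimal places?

C ≈ 0.31

ΣQ_DR = 466.1 m³/s; V = ΣQ_DR·Δt = 3.356 × 10^6 m³.
Runoff depth d = V / A = 40.43 mm.
C = d / P = 40.43 / 130 = 0.31.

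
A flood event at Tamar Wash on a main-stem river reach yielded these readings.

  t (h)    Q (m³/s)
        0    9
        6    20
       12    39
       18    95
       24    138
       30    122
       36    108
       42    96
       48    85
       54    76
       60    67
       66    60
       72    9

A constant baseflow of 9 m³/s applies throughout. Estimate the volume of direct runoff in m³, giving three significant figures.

V ≈ 1.74 × 10^7 m³

Direct-runoff ordinates (Q − Q_b): 0.0, 11.0, 30.0, 86.0, 129.0, 113.0, 99.0, 87.0, 76.0, 67.0, 58.0, 51.0, 0.0 m³/s.
ΣQ_DR = 807.0 m³/s.
With Δt = 6 h = 21600 s, V = ΣQ_DR · Δt = 807.0 × 21600 = 1.74 × 10^7 m³.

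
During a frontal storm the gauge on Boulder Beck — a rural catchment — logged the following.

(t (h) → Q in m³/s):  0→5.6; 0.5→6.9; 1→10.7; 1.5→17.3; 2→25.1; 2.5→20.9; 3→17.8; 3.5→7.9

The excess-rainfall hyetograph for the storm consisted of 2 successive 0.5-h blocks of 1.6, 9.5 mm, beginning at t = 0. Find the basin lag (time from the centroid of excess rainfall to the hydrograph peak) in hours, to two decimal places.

Centroid of excess rainfall: t_c = Σ P_i·t̄_i / ΣP_i = 0.6779 h (block centres at 0.25, 0.75 h).
Hydrograph peak occurs at t = 2 h, so basin lag t_L = 2 − 0.6779 = 1.32 h.

t_L ≈ 1.32 h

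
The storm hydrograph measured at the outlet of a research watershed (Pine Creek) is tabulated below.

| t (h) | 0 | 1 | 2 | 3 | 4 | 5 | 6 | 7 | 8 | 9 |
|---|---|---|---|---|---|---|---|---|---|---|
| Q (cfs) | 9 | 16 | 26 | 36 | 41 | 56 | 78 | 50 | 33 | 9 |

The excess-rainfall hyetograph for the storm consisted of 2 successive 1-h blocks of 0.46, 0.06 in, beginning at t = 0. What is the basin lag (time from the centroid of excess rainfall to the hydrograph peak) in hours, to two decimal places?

Centroid of excess rainfall: t_c = Σ P_i·t̄_i / ΣP_i = 0.6154 h (block centres at 0.5, 1.5 h).
Hydrograph peak occurs at t = 6 h, so basin lag t_L = 6 − 0.6154 = 5.38 h.

t_L ≈ 5.38 h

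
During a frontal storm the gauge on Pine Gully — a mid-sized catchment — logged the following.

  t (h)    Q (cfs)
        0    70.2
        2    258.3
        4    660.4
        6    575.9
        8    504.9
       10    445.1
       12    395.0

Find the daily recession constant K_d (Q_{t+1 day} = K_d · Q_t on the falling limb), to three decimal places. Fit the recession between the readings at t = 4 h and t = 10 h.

K_d ≈ 0.206

Between t = 4 h and t = 10 h the flow falls from 660.4 to 445.1 cfs over 3×2 h = 6 h.
Per-interval ratio K = (445.1/660.4)^(1/3) = 0.8768; K_d = K^(24/2) = 0.206.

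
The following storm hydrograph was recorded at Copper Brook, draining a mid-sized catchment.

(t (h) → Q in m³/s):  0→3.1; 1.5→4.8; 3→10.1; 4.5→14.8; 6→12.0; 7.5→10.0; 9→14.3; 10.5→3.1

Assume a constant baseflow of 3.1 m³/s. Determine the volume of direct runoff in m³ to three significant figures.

Direct-runoff ordinates (Q − Q_b): 0.0, 1.7, 7.0, 11.7, 8.9, 6.9, 11.2, 0.0 m³/s.
ΣQ_DR = 47.40 m³/s.
With Δt = 1.5 h = 5400 s, V = ΣQ_DR · Δt = 47.40 × 5400 = 2.56 × 10^5 m³.

V ≈ 2.56 × 10^5 m³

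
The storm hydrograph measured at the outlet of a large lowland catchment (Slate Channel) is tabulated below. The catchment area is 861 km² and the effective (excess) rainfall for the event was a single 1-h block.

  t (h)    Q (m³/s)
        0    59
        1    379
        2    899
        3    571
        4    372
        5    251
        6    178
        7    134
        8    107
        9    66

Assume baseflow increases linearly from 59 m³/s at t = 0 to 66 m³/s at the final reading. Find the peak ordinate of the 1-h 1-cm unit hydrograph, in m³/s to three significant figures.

U_p ≈ 839 m³/s

Direct runoff: 0.00, 319.22, 838.44, 509.67, 309.89, 188.11, 114.33, 69.56, 41.78, 0.00 m³/s; ΣQ_DR = 2391 m³/s, peak = 838.44 m³/s.
Runoff depth d = ΣQ_DR·Δt / A = 2391 × 3600 / (861 km²) = 9.997 mm.
The 1-cm UH is the DRH scaled by (10 mm)/d, so U_p = 838.44 × 10/9.997 = 839 m³/s.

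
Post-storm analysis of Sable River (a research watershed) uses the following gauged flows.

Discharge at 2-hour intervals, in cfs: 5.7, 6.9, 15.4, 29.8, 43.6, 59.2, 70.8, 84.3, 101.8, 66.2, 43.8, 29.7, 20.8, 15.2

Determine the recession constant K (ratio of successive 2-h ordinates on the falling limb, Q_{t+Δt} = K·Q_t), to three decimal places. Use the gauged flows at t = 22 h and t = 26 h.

Using the recession-limb readings at t = 22 h and t = 26 h: Q falls from 29.7 to 15.2 cfs over 2 intervals.
K = (Q₂/Q₁)^(1/2) = (15.2/29.7)^(1/2) = 0.715.

K ≈ 0.715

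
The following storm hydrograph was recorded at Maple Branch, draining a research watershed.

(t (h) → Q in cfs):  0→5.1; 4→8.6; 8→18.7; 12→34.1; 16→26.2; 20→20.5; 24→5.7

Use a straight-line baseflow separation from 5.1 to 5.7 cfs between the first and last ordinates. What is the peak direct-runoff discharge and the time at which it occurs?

Subtracting baseflow gives direct-runoff ordinates: 0.00, 3.40, 13.40, 28.70, 20.70, 14.90, 0.00 cfs.
The maximum is 28.70 cfs, occurring at the reading for t = 12 h.

Q_p = 28.70 cfs at t = 12 h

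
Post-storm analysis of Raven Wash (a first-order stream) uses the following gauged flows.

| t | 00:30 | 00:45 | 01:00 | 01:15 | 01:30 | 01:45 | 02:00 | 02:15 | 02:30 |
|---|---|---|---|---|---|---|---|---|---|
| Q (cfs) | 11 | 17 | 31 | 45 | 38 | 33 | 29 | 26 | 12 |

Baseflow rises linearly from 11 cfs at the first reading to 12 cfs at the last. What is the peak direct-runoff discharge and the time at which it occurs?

Subtracting baseflow gives direct-runoff ordinates: 0.00, 5.88, 19.75, 33.62, 26.50, 21.38, 17.25, 14.12, 0.00 cfs.
The maximum is 33.62 cfs, occurring at the reading for t = 01:15.

Q_p = 33.62 cfs at t = 01:15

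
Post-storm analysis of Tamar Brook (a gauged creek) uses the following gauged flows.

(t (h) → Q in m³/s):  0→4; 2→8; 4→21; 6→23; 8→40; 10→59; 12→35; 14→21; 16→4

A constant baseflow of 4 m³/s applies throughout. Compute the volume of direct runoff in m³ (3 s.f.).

Direct-runoff ordinates (Q − Q_b): 0.0, 4.0, 17.0, 19.0, 36.0, 55.0, 31.0, 17.0, 0.0 m³/s.
ΣQ_DR = 179.0 m³/s.
With Δt = 2 h = 7200 s, V = ΣQ_DR · Δt = 179.0 × 7200 = 1.29 × 10^6 m³.

V ≈ 1.29 × 10^6 m³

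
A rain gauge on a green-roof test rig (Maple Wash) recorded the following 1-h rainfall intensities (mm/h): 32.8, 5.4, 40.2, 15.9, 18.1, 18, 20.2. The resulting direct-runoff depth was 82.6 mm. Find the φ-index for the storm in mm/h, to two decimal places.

Only the 6 blocks with intensity above φ contribute runoff: 32.8, 40.2, 15.9, 18.1, 18, 20.2 mm/h.
Σ(I−φ)·Δt = d  ⇒  (32.8+40.2+15.9+18.1+18+20.2 − 6φ)·1 = 82.6
φ = (145.2 − 82.6/1) / 6 = 10.43 mm/h.

φ ≈ 10.43 mm/h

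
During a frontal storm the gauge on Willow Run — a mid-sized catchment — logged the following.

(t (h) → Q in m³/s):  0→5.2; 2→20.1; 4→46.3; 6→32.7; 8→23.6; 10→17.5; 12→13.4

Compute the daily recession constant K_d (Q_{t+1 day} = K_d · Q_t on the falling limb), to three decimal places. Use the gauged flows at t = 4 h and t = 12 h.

Between t = 4 h and t = 12 h the flow falls from 46.3 to 13.4 m³/s over 4×2 h = 8 h.
Per-interval ratio K = (13.4/46.3)^(1/4) = 0.7335; K_d = K^(24/2) = 0.024.

K_d ≈ 0.024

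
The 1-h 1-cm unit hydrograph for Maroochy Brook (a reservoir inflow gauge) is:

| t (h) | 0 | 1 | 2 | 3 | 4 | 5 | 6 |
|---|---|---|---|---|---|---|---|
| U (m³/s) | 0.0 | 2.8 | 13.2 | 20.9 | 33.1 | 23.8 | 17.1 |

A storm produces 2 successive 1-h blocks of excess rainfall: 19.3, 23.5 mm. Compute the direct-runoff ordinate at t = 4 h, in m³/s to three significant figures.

By discrete convolution, Q_j = Σ (P_i / 10 mm) · U_{j−i}.
At t = 4 h (j=4): Q = (19.3/10)·33.1 + (23.5/10)·20.9 = 113 m³/s.

Q ≈ 113 m³/s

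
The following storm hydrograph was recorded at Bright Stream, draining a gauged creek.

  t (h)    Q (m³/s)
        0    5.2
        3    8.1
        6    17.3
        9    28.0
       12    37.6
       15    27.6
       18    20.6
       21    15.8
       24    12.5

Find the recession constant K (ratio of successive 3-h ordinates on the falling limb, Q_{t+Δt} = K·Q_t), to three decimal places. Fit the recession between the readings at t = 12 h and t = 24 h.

Using the recession-limb readings at t = 12 h and t = 24 h: Q falls from 37.6 to 12.5 m³/s over 4 intervals.
K = (Q₂/Q₁)^(1/4) = (12.5/37.6)^(1/4) = 0.759.

K ≈ 0.759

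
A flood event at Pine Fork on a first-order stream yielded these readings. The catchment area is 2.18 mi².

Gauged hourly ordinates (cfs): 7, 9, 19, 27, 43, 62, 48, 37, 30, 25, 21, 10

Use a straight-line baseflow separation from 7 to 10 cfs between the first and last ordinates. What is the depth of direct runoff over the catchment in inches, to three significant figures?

d ≈ 0.168 in

Direct runoff: 0.00, 1.73, 11.45, 19.18, 34.91, 53.64, 39.36, 28.09, 20.82, 15.55, 11.27, 0.00 cfs; ΣQ_DR = 236.0 cfs.
V = ΣQ_DR · Δt = 236.0 × 3600 s = 8.496 × 10^5 ft³.
Over A = 2.18 mi², depth = V / A = 0.168 in.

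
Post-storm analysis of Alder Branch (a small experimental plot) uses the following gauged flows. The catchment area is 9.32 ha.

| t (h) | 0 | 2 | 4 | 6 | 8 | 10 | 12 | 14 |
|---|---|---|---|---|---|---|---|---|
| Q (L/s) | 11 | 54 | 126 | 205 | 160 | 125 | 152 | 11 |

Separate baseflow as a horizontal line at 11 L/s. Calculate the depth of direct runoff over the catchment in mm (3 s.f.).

d ≈ 58.4 mm

Direct runoff: 0.0, 43.0, 115.0, 194.0, 149.0, 114.0, 141.0, 0.0 L/s; ΣQ_DR = 756.0 L/s.
V = ΣQ_DR · Δt = 756.0 × 7200 s = 5.443 × 10^6 L.
Over A = 9.32 ha, depth = V / A = 58.4 mm.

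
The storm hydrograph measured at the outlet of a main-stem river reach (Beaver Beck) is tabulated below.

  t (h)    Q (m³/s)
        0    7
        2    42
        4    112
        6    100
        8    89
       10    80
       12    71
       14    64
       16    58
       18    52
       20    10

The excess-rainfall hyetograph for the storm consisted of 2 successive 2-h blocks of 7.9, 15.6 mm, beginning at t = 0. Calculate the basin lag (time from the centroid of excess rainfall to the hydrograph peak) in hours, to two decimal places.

t_L ≈ 1.67 h

Centroid of excess rainfall: t_c = Σ P_i·t̄_i / ΣP_i = 2.3277 h (block centres at 1, 3 h).
Hydrograph peak occurs at t = 4 h, so basin lag t_L = 4 − 2.3277 = 1.67 h.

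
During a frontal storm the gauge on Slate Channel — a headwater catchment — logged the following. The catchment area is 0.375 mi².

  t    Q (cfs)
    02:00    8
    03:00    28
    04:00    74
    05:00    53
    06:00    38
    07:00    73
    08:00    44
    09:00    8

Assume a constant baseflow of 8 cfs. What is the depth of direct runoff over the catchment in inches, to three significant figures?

d ≈ 1.08 in

Direct runoff: 0.0, 20.0, 66.0, 45.0, 30.0, 65.0, 36.0, 0.0 cfs; ΣQ_DR = 262.0 cfs.
V = ΣQ_DR · Δt = 262.0 × 3600 s = 9.432 × 10^5 ft³.
Over A = 0.375 mi², depth = V / A = 1.08 in.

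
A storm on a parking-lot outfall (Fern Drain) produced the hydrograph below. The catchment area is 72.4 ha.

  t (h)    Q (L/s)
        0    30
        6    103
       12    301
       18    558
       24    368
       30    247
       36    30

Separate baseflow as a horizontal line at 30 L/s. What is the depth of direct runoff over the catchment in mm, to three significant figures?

Direct runoff: 0.0, 73.0, 271.0, 528.0, 338.0, 217.0, 0.0 L/s; ΣQ_DR = 1427 L/s.
V = ΣQ_DR · Δt = 1427 × 21600 s = 3.082 × 10^7 L.
Over A = 72.4 ha, depth = V / A = 42.6 mm.

d ≈ 42.6 mm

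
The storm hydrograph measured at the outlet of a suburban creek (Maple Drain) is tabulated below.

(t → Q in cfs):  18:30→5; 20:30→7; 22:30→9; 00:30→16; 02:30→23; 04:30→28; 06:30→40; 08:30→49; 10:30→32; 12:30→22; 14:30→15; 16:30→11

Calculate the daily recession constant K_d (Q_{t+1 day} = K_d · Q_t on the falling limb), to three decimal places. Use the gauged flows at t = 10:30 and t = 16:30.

K_d ≈ 0.014

Between t = 10:30 and t = 16:30 the flow falls from 32 to 11 cfs over 3×2 h = 6 h.
Per-interval ratio K = (11/32)^(1/3) = 0.7005; K_d = K^(24/2) = 0.014.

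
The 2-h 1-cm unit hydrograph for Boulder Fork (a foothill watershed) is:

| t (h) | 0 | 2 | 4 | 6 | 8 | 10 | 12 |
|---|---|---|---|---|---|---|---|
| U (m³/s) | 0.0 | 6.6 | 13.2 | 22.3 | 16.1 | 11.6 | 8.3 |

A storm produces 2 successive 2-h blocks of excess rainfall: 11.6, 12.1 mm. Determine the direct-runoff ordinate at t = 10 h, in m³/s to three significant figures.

Q ≈ 32.9 m³/s

By discrete convolution, Q_j = Σ (P_i / 10 mm) · U_{j−i}.
At t = 10 h (j=5): Q = (11.6/10)·11.6 + (12.1/10)·16.1 = 32.9 m³/s.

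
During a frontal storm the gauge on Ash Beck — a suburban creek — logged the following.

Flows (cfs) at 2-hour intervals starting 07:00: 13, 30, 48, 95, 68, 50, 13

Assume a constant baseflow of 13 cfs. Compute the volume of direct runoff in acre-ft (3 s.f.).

V ≈ 37.4 acre-ft

Direct-runoff ordinates (Q − Q_b): 0.0, 17.0, 35.0, 82.0, 55.0, 37.0, 0.0 cfs.
ΣQ_DR = 226.0 cfs.
With Δt = 2 h = 7200 s, V = ΣQ_DR · Δt = 226.0 × 7200 = 1.63 × 10^6 ft³ = 37.4 acre-ft.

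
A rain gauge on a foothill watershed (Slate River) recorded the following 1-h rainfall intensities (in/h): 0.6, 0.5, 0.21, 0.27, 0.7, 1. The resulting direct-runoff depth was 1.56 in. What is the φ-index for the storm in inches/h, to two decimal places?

Only the 4 blocks with intensity above φ contribute runoff: 0.6, 0.5, 0.7, 1 in/h.
Σ(I−φ)·Δt = d  ⇒  (0.6+0.5+0.7+1 − 4φ)·1 = 1.56
φ = (2.800 − 1.56/1) / 4 = 0.31 in/h.

φ ≈ 0.31 in/h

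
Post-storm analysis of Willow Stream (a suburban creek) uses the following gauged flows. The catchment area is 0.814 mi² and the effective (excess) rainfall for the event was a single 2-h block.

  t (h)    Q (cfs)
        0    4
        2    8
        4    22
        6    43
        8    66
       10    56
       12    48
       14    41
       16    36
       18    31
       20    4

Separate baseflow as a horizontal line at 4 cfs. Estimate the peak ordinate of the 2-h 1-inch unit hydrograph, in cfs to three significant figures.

U_p ≈ 51.7 cfs

Direct runoff: 0.0, 4.0, 18.0, 39.0, 62.0, 52.0, 44.0, 37.0, 32.0, 27.0, 0.0 cfs; ΣQ_DR = 315.0 cfs, peak = 62.0 cfs.
Runoff depth d = ΣQ_DR·Δt / A = 315.0 × 7200 / (0.814 mi²) = 1.199 in.
The 1-inch UH is the DRH scaled by (1 in)/d, so U_p = 62.0 × 1/1.199 = 51.7 cfs.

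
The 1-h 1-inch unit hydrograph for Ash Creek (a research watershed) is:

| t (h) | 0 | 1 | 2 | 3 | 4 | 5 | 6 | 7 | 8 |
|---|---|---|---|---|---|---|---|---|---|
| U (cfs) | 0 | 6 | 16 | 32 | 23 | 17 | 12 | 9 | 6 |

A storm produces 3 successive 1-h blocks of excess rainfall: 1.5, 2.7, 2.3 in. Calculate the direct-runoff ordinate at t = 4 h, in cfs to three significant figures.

Q ≈ 158 cfs

By discrete convolution, Q_j = Σ (P_i / 1 in) · U_{j−i}.
At t = 4 h (j=4): Q = (1.5/1)·23 + (2.7/1)·32 + (2.3/1)·16 = 158 cfs.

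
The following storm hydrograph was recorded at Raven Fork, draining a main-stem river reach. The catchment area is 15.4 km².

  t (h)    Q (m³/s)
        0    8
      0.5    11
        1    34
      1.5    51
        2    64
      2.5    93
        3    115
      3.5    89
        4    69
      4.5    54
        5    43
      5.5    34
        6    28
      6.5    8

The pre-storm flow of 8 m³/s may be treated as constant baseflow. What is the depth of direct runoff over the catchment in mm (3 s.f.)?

Direct runoff: 0.0, 3.0, 26.0, 43.0, 56.0, 85.0, 107.0, 81.0, 61.0, 46.0, 35.0, 26.0, 20.0, 0.0 m³/s; ΣQ_DR = 589.0 m³/s.
V = ΣQ_DR · Δt = 589.0 × 1800 s = 1.060 × 10^6 m³.
Over A = 15.4 km², depth = V / A = 68.8 mm.

d ≈ 68.8 mm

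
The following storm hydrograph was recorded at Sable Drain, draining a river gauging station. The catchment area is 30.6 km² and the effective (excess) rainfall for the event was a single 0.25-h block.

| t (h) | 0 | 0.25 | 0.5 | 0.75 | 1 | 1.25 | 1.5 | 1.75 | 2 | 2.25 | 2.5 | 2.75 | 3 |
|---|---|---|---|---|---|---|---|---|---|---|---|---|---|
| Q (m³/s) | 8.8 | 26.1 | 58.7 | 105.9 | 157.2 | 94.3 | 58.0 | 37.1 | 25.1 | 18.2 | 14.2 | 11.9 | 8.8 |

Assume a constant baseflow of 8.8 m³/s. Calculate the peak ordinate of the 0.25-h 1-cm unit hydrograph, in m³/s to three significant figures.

Direct runoff: 0.0, 17.3, 49.9, 97.1, 148.4, 85.5, 49.2, 28.3, 16.3, 9.4, 5.4, 3.1, 0.0 m³/s; ΣQ_DR = 509.9 m³/s, peak = 148.4 m³/s.
Runoff depth d = ΣQ_DR·Δt / A = 509.9 × 900 / (30.6 km²) = 15.00 mm.
The 1-cm UH is the DRH scaled by (10 mm)/d, so U_p = 148.4 × 10/15.00 = 99.0 m³/s.

U_p ≈ 99.0 m³/s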